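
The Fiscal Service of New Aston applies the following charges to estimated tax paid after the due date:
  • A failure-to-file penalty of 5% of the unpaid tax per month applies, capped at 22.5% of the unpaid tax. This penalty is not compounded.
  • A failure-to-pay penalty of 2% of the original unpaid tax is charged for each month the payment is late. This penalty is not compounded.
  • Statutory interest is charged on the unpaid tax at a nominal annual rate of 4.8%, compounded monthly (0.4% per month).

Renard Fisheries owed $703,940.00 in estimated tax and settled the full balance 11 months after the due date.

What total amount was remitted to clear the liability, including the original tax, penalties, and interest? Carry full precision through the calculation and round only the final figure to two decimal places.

Failure-to-file: 11 × 5% × $703,940.00 = $387,167.00, capped at 22.5% × $703,940.00 = $158,386.50
Failure-to-pay penalty: 11 × 2% × $703,940.00 = $154,866.80
Interest: $703,940.00 × ((1 + 0.004)^11 − 1) = $703,940.00 × 0.0448906… = $31,600.3206…
Total = $703,940.00 + $313,253.3000 + $31,600.3206… = $1,048,793.62

$1,048,793.62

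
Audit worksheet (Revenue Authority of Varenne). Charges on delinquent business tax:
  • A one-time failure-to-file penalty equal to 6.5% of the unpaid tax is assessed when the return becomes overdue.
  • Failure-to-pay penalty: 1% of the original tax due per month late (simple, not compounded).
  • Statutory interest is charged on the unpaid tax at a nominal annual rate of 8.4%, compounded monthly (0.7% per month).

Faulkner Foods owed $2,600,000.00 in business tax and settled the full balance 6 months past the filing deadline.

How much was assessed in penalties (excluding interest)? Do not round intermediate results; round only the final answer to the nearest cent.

Failure-to-file penalty: 6.5% × $2,600,000.00 = $169,000.00
Failure-to-pay penalty: 6 × 1% × $2,600,000.00 = $156,000.00
Total penalty = $169,000.00 + $156,000.00 = $325,000.00

$325,000.00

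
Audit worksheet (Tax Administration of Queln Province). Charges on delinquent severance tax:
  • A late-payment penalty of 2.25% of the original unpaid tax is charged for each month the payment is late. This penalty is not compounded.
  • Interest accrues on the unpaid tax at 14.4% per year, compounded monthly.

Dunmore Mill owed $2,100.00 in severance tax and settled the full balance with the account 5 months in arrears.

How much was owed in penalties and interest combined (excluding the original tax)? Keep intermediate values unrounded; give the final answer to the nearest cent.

$365.31

Late-payment penalty = 2.25% × $2,100.00 × 5 mo = $236.25
Interest (14.4%/yr ÷ 12 = 1.2%/month): $2,100.00 × ((1 + 0.012)^5 − 1) = $129.0605…
Penalties + interest = $236.2500 + $129.0605… = $365.31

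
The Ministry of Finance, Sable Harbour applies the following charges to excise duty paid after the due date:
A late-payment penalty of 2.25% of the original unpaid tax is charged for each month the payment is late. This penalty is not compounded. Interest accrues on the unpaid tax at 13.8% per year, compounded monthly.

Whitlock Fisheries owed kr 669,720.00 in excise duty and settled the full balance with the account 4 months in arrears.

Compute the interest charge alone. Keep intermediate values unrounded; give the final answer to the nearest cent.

Interest (13.8%/yr ÷ 12 = 1.15%/month): kr 669,720.00 × ((1 + 0.0115)^4 − 1) = kr 31,342.6288…

kr 31,342.63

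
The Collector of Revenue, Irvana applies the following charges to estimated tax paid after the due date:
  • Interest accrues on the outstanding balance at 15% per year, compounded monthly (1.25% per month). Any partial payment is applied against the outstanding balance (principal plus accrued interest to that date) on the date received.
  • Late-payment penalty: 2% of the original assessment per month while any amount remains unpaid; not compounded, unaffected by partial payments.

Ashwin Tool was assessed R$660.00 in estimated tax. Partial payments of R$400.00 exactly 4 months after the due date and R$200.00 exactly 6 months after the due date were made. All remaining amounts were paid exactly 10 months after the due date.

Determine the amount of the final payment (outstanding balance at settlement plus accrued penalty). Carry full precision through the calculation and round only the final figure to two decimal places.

R$238.16

Balance at month 4: R$660.0000 × (1 + 0.0125)^4 = R$693.6239…
After R$400.00 payment: R$693.6239… − R$400.00 = R$293.6239…
Balance at month 6: R$293.6239… × (1 + 0.0125)^2 = R$301.0104…
After R$200.00 payment: R$301.0104… − R$200.00 = R$101.0104…
Balance at month 10: R$101.0104… × (1 + 0.0125)^4 = R$106.1564…
Penalty: 10 × 2% × R$660.00 = R$132.00
Final settlement = outstanding balance + penalty = R$106.1564… + R$132.00 = R$238.16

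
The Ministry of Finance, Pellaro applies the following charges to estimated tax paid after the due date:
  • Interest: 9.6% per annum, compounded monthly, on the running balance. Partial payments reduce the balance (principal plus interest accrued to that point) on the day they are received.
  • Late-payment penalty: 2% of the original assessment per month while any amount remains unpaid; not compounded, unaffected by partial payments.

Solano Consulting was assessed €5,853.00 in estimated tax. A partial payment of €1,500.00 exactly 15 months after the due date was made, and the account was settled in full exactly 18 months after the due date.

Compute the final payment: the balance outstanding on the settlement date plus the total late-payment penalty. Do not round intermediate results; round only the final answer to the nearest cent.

€7,326.46

Monthly rate = 9.6% ÷ 12 = 0.8%
Balance at month 15: €5,853.0000 × (1 + 0.008)^15 = €6,596.0890…
After €1,500.00 payment: €6,596.0890… − €1,500.00 = €5,096.0890…
Balance at month 18: €5,096.0890… × (1 + 0.008)^3 = €5,219.3762…
Penalty: 18 × 2% × €5,853.00 = €2,107.08
Final settlement = outstanding balance + penalty = €5,219.3762… + €2,107.08 = €7,326.46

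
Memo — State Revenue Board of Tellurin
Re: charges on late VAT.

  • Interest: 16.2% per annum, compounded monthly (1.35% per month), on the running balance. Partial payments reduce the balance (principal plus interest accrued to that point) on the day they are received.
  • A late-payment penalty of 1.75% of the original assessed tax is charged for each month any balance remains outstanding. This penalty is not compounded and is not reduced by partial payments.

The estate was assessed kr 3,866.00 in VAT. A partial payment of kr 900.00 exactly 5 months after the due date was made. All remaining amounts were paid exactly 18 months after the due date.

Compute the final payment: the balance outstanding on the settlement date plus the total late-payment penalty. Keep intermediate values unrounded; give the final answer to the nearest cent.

Balance at month 5: kr 3,866.0000 × (1 + 0.0135)^5 = kr 4,134.0965…
After kr 900.00 payment: kr 4,134.0965… − kr 900.00 = kr 3,234.0965…
Balance at month 18: kr 3,234.0965… × (1 + 0.0135)^13 = kr 3,850.0092…
Penalty: 18 × 1.75% × kr 3,866.00 = kr 1,217.79
Final settlement = outstanding balance + penalty = kr 3,850.0092… + kr 1,217.79 = kr 5,067.80

kr 5,067.80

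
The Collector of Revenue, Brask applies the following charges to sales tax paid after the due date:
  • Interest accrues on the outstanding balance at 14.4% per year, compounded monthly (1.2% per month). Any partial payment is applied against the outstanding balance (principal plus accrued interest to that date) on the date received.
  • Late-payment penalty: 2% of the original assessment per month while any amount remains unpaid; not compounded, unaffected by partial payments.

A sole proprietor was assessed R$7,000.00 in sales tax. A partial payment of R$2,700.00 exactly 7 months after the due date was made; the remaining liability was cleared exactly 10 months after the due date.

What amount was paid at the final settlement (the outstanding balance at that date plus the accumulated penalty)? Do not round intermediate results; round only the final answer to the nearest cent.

R$6,488.47

Balance at month 7: R$7,000.0000 × (1 + 0.012)^7 = R$7,609.5965…
After R$2,700.00 payment: R$7,609.5965… − R$2,700.00 = R$4,909.5965…
Balance at month 10: R$4,909.5965… × (1 + 0.012)^3 = R$5,088.4714…
Penalty: 10 × 2% × R$7,000.00 = R$1,400.00
Final settlement = outstanding balance + penalty = R$5,088.4714… + R$1,400.00 = R$6,488.47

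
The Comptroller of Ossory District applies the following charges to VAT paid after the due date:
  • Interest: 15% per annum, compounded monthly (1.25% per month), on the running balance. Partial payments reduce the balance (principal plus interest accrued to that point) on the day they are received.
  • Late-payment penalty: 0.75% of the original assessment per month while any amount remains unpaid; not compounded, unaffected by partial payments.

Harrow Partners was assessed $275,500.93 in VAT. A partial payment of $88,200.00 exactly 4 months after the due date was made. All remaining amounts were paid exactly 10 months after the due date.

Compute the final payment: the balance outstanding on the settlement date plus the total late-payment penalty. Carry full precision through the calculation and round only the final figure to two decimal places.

Balance at month 4: $275,500.9300 × (1 + 0.0125)^4 = $289,536.4177…
After $88,200.00 payment: $289,536.4177… − $88,200.00 = $201,336.4177…
Balance at month 10: $201,336.4177… × (1 + 0.0125)^6 = $216,916.4701…
Penalty: 10 × 0.75% × $275,500.93 = $20,662.57…
Final settlement = outstanding balance + penalty = $216,916.4701… + $20,662.57… = $237,579.04

$237,579.04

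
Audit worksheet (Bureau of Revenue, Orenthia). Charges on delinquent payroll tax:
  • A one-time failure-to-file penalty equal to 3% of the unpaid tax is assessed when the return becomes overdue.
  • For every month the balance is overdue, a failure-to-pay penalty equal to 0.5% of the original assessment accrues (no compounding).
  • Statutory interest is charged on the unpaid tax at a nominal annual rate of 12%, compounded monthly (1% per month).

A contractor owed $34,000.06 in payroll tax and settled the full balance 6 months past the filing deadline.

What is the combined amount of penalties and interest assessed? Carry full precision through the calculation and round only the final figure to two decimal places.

$4,131.69

Failure-to-file penalty: 3% × $34,000.06 = $1,020.00…
Failure-to-pay penalty = 0.5% × $34,000.06 × 6 mo = $1,020.00…
Interest: $34,000.06 × ((1 + 0.01)^6 − 1) = $34,000.06 × 0.0615202… = $2,091.6888…
Penalties + interest = $2,040.0036 + $2,091.6888… = $4,131.69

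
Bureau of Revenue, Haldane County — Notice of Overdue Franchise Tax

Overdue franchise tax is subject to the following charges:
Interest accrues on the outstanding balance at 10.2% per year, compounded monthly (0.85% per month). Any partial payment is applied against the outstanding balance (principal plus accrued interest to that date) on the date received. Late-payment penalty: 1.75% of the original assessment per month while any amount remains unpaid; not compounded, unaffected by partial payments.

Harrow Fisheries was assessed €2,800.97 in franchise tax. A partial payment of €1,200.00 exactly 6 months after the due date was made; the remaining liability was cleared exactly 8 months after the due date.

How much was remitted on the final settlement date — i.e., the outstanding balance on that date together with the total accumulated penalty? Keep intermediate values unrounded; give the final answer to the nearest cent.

€2,168.85

Balance at month 6: €2,800.9700 × (1 + 0.0085)^6 = €2,946.8896…
After €1,200.00 payment: €2,946.8896… − €1,200.00 = €1,746.8896…
Balance at month 8: €1,746.8896… × (1 + 0.0085)^2 = €1,776.7130…
Penalty: 8 × 1.75% × €2,800.97 = €392.14…
Final settlement = outstanding balance + penalty = €1,776.7130… + €392.14… = €2,168.85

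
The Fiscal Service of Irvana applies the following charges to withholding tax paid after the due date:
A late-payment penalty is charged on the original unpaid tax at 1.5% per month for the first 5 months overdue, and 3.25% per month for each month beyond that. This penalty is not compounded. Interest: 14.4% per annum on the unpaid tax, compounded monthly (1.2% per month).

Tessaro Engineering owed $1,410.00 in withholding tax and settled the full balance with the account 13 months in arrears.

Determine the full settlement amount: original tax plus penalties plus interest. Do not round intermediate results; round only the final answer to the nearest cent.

Penalty, months 1–5: 5 × 1.5% × $1,410.00 = $105.75
Penalty, months 6–13: 8 × 3.25% × $1,410.00 = $366.60
Interest: $1,410.00 × ((1 + 0.012)^13 − 1) = $1,410.00 × 0.1677414… = $236.5153…
Total = $1,410.00 + $472.3500 + $236.5153… = $2,118.87

$2,118.87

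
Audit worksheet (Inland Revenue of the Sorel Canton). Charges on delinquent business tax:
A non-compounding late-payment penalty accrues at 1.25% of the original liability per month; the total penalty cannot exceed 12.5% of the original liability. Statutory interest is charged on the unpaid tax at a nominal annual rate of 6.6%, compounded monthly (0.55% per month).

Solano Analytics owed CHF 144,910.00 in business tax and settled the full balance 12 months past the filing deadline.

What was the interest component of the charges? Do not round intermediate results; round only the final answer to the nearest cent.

CHF 9,858.74

Interest: CHF 144,910.00 × ((1 + 0.0055)^12 − 1) = CHF 144,910.00 × 0.0680336… = CHF 9,858.7431…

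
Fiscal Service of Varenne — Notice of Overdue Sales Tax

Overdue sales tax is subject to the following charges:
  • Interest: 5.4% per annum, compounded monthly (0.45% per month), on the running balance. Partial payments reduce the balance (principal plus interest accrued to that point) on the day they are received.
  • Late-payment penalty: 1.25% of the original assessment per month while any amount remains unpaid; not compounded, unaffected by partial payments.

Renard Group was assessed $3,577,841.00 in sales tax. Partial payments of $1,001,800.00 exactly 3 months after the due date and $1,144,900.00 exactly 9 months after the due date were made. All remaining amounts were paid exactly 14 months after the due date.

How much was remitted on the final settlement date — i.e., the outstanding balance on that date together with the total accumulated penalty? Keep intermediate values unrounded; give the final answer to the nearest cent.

Balance at month 3: $3,577,841.0000 × (1 + 0.0045)^3 = $3,626,359.5334…
After $1,001,800.00 payment: $3,626,359.5334… − $1,001,800.00 = $2,624,559.5334…
Balance at month 9: $2,624,559.5334… × (1 + 0.0045)^6 = $2,696,224.6502…
After $1,144,900.00 payment: $2,696,224.6502… − $1,144,900.00 = $1,551,324.6502…
Balance at month 14: $1,551,324.6502… × (1 + 0.0045)^5 = $1,586,545.0149…
Penalty: 14 × 1.25% × $3,577,841.00 = $626,122.18…
Final settlement = outstanding balance + penalty = $1,586,545.0149… + $626,122.18… = $2,212,667.19

$2,212,667.19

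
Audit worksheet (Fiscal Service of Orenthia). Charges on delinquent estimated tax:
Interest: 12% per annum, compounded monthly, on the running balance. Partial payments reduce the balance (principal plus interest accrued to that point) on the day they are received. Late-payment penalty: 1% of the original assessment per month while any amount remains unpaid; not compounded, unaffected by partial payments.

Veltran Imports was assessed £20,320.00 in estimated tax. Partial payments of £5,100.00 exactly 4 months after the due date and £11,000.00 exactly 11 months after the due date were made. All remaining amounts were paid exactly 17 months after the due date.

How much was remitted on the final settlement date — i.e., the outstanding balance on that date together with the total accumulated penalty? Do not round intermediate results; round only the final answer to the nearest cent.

Monthly rate = 12% ÷ 12 = 1%
Balance at month 4: £20,320.0000 × (1 + 0.01)^4 = £21,145.0735…
After £5,100.00 payment: £21,145.0735… − £5,100.00 = £16,045.0735…
Balance at month 11: £16,045.0735… × (1 + 0.01)^7 = £17,202.4905…
After £11,000.00 payment: £17,202.4905… − £11,000.00 = £6,202.4905…
Balance at month 17: £6,202.4905… × (1 + 0.01)^6 = £6,584.0687…
Penalty: 17 × 1% × £20,320.00 = £3,454.40
Final settlement = outstanding balance + penalty = £6,584.0687… + £3,454.40 = £10,038.47

£10,038.47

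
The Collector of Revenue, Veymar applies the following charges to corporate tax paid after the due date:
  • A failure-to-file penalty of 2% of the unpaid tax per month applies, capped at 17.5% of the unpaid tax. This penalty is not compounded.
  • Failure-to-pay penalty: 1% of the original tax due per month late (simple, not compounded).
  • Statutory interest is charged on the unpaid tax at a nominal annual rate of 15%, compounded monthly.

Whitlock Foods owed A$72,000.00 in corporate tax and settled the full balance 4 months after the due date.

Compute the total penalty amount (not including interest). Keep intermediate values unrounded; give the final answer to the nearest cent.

Failure-to-file: 4 × 2% × A$72,000.00 = A$5,760.00 (under the 17.5% cap)
Failure-to-pay penalty = 1% × A$72,000.00 × 4 mo = A$2,880.00
Total penalty = A$5,760.00 + A$2,880.00 = A$8,640.00

A$8,640.00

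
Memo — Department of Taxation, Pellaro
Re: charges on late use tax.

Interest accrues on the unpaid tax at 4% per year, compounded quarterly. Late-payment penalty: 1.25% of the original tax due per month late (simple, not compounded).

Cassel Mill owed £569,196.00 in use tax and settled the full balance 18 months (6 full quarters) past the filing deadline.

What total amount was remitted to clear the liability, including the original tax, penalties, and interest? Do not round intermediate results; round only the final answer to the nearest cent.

Late-payment penalty = 1.25% × £569,196.00 × 18 mo = £128,069.10
Interest (4%/yr ÷ 4 = 1%/quarter): £569,196.00 × ((1 + 0.01)^6 − 1) = £35,017.0236…
Total = £569,196.00 + £128,069.1000 + £35,017.0236… = £732,282.12

£732,282.12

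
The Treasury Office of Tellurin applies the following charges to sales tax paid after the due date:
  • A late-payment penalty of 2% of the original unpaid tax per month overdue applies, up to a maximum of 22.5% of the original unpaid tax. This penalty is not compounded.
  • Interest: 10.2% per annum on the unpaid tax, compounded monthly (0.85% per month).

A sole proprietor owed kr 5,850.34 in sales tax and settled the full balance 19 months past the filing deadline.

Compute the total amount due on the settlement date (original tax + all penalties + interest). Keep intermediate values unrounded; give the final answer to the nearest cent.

kr 8,187.38

Penalty (uncapped): 19 × 2% × kr 5,850.34 = kr 2,223.13…; cap = 22.5% × kr 5,850.34 = kr 1,316.33… → penalty = kr 1,316.33…
Interest: kr 5,850.34 × ((1 + 0.0085)^19 − 1) = kr 5,850.34 × 0.1744706… = kr 1,020.7123…
Total = kr 5,850.34 + kr 1,316.3265 + kr 1,020.7123… = kr 8,187.38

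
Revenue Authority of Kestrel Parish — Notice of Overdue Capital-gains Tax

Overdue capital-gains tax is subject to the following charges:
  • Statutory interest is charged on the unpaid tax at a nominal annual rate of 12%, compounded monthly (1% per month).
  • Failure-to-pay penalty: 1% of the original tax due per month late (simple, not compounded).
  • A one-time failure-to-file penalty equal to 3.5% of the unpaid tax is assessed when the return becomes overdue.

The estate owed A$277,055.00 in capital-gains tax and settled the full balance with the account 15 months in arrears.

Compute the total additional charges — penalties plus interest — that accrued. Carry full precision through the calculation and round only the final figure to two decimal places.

Failure-to-file penalty: 3.5% × A$277,055.00 = A$9,696.93…
Failure-to-pay penalty = 1% × A$277,055.00 × 15 mo = A$41,558.25
Interest: A$277,055.00 × ((1 + 0.01)^15 − 1) = A$277,055.00 × 0.1609690… = A$44,597.2539…
Penalties + interest = A$51,255.1750 + A$44,597.2539… = A$95,852.43

A$95,852.43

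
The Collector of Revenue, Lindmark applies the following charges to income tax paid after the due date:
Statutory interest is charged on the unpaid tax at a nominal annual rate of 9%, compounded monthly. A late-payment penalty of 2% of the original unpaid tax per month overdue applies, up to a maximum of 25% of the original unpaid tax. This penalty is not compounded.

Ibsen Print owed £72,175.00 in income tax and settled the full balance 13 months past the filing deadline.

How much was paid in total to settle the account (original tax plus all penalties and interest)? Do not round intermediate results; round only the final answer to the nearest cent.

Penalty (uncapped): 13 × 2% × £72,175.00 = £18,765.50; cap = 25% × £72,175.00 = £18,043.75 → penalty = £18,043.75
Interest (9%/yr ÷ 12 = 0.75%/month): £72,175.00 × ((1 + 0.0075)^13 − 1) = £7,362.6042…
Total = £72,175.00 + £18,043.7500 + £7,362.6042… = £97,581.35

£97,581.35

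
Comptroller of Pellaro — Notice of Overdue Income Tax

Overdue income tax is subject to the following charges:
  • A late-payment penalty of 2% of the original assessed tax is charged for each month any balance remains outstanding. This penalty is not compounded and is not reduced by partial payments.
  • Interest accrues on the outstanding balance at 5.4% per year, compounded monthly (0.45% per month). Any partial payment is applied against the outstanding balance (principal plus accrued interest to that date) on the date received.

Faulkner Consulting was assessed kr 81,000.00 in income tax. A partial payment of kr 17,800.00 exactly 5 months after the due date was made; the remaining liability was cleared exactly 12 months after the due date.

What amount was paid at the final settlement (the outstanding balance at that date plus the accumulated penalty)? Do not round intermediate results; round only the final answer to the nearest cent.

kr 86,555.57

Balance at month 5: kr 81,000.0000 × (1 + 0.0045)^5 = kr 82,838.9765…
After kr 17,800.00 payment: kr 82,838.9765… − kr 17,800.00 = kr 65,038.9765…
Balance at month 12: kr 65,038.9765… × (1 + 0.0045)^7 = kr 67,115.5704…
Penalty: 12 × 2% × kr 81,000.00 = kr 19,440.00
Final settlement = outstanding balance + penalty = kr 67,115.5704… + kr 19,440.00 = kr 86,555.57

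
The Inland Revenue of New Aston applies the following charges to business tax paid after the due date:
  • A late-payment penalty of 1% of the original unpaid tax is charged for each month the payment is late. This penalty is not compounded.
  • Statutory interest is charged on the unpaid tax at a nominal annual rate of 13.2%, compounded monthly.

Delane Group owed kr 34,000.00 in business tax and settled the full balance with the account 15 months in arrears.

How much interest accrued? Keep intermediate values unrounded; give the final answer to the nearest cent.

Interest (13.2%/yr ÷ 12 = 1.1%/month): kr 34,000.00 × ((1 + 0.011)^15 − 1) = kr 6,063.2568…

kr 6,063.26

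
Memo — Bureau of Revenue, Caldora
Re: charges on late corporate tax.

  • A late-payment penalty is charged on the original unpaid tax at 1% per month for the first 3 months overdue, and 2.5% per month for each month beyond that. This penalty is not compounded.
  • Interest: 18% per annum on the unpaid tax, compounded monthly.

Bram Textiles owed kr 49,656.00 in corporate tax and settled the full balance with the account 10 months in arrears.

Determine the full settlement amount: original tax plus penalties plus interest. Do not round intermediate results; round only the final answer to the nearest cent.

kr 67,807.30

Penalty, months 1–3: 3 × 1% × kr 49,656.00 = kr 1,489.68
Penalty, months 4–10: 7 × 2.5% × kr 49,656.00 = kr 8,689.80
Interest (18%/yr ÷ 12 = 1.5%/month): kr 49,656.00 × ((1 + 0.015)^10 − 1) = kr 7,971.8152…
Total = kr 49,656.00 + kr 10,179.4800 + kr 7,971.8152… = kr 67,807.30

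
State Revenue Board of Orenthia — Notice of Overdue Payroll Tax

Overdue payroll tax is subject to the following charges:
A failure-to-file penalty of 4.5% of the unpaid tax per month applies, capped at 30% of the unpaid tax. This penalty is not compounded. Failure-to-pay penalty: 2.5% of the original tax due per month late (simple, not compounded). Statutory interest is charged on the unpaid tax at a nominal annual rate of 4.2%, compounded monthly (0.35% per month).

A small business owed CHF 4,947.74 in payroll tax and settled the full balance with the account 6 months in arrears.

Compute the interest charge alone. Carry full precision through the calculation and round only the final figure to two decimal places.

Interest: CHF 4,947.74 × ((1 + 0.0035)^6 − 1) = CHF 4,947.74 × 0.0211846… = CHF 104.8159…

CHF 104.82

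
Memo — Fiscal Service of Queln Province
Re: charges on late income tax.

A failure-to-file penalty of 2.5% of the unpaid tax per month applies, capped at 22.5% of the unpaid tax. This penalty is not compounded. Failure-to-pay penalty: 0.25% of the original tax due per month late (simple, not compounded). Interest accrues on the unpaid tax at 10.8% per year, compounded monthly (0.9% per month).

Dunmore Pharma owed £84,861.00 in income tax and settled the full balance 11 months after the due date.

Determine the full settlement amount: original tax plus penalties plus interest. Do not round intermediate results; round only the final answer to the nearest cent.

£115,078.09

Failure-to-file: 11 × 2.5% × £84,861.00 = £23,336.78…, capped at 22.5% × £84,861.00 = £19,093.73…
Failure-to-pay penalty: 11 × 0.25% × £84,861.00 = £2,333.68…
Interest: £84,861.00 × ((1 + 0.009)^11 − 1) = £84,861.00 × 0.1035775… = £8,789.6883…
Total = £84,861.00 + £21,427.4025 + £8,789.6883… = £115,078.09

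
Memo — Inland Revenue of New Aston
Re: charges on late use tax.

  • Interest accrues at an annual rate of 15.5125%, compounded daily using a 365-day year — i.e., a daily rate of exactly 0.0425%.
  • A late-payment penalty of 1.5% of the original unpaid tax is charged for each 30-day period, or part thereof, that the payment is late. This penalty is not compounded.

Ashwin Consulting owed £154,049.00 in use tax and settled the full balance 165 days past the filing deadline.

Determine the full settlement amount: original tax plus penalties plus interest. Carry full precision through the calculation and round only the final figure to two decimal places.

Penalty periods: ⌈165/30⌉ = 6; penalty = 6 × 1.5% × £154,049.00 = £13,864.41
Interest: £154,049.00 × ((1 + 0.000425)^165 − 1) = £154,049.00 × 0.07262627… = £11,188.0048…
Total = £154,049.00 + £13,864.4100 + £11,188.0048… = £179,101.41

£179,101.41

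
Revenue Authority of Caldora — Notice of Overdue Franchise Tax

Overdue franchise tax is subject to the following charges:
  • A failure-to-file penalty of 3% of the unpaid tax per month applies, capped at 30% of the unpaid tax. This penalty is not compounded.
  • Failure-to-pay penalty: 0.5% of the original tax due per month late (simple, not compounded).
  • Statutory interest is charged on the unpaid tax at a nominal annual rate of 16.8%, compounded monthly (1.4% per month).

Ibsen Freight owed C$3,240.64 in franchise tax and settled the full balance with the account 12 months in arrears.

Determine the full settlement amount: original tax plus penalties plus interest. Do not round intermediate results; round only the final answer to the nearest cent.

Failure-to-file: 12 × 3% × C$3,240.64 = C$1,166.63…, capped at 30% × C$3,240.64 = C$972.19…
Failure-to-pay penalty = 0.5% × C$3,240.64 × 12 mo = C$194.44…
Interest: C$3,240.64 × ((1 + 0.014)^12 − 1) = C$3,240.64 × 0.1815591… = C$588.3678…
Total = C$3,240.64 + C$1,166.6304 + C$588.3678… = C$4,995.64

C$4,995.64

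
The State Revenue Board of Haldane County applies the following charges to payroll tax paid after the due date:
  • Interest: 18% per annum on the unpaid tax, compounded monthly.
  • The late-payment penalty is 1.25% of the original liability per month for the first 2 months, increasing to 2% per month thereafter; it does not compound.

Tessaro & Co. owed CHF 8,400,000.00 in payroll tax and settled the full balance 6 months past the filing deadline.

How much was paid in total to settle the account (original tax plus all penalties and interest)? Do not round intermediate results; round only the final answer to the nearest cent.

Penalty, months 1–2: 2 × 1.25% × CHF 8,400,000.00 = CHF 210,000.00
Penalty, months 3–6: 4 × 2% × CHF 8,400,000.00 = CHF 672,000.00
Interest (18%/yr ÷ 12 = 1.5%/month): CHF 8,400,000.00 × ((1 + 0.015)^6 − 1) = CHF 784,923.4171…
Total = CHF 8,400,000.00 + CHF 882,000.0000 + CHF 784,923.4171… = CHF 10,066,923.42

CHF 10,066,923.42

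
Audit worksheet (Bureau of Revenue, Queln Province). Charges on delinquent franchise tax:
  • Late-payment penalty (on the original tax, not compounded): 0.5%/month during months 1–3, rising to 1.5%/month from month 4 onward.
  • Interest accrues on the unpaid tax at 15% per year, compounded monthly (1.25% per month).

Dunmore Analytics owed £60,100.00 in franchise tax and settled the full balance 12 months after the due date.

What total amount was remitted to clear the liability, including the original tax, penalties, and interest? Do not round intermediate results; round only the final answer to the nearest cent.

Penalty, months 1–3: 3 × 0.5% × £60,100.00 = £901.50
Penalty, months 4–12: 9 × 1.5% × £60,100.00 = £8,113.50
Interest: £60,100.00 × ((1 + 0.0125)^12 − 1) = £60,100.00 × 0.1607545… = £9,661.3465…
Total = £60,100.00 + £9,015.0000 + £9,661.3465… = £78,776.35

£78,776.35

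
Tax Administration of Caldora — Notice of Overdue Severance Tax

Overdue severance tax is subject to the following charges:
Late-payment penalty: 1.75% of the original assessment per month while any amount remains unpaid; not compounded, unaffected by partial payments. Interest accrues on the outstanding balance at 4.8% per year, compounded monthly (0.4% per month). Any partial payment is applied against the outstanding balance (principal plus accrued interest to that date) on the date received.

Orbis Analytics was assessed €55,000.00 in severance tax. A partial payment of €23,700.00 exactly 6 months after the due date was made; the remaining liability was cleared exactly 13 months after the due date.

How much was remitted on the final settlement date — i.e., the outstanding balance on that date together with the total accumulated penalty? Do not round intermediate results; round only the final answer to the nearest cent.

€46,070.54

Balance at month 6: €55,000.0000 × (1 + 0.004)^6 = €56,333.2706…
After €23,700.00 payment: €56,333.2706… − €23,700.00 = €32,633.2706…
Balance at month 13: €32,633.2706… × (1 + 0.004)^7 = €33,558.0404…
Penalty: 13 × 1.75% × €55,000.00 = €12,512.50
Final settlement = outstanding balance + penalty = €33,558.0404… + €12,512.50 = €46,070.54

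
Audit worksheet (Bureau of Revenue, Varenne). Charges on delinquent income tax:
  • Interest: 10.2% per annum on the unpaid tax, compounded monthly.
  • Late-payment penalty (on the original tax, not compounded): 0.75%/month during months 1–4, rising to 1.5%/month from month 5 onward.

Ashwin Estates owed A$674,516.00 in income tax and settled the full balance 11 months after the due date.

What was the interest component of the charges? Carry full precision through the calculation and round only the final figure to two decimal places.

A$65,817.13

Interest (10.2%/yr ÷ 12 = 0.85%/month): A$674,516.00 × ((1 + 0.0085)^11 − 1) = A$65,817.1290…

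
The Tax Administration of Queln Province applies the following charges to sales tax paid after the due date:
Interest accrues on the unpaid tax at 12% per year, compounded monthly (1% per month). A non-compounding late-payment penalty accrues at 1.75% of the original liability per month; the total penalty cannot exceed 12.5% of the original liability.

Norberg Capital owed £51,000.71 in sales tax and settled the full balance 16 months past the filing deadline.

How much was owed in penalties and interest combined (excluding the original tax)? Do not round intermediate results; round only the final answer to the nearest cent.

£15,176.72

Penalty (uncapped): 16 × 1.75% × £51,000.71 = £14,280.20…; cap = 12.5% × £51,000.71 = £6,375.09… → penalty = £6,375.09…
Interest: £51,000.71 × ((1 + 0.01)^16 − 1) = £51,000.71 × 0.1725786… = £8,801.6334…
Penalties + interest = £6,375.0888… + £8,801.6334… = £15,176.72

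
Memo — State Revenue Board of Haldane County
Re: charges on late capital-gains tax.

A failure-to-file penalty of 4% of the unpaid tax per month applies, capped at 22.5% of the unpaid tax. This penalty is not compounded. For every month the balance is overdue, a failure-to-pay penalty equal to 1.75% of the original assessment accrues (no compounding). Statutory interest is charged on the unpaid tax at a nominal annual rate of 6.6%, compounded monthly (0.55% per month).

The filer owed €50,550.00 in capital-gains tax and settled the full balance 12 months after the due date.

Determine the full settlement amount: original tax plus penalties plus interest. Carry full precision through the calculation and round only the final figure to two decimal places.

€75,978.35

Failure-to-file: 12 × 4% × €50,550.00 = €24,264.00, capped at 22.5% × €50,550.00 = €11,373.75
Failure-to-pay penalty = 1.75% × €50,550.00 × 12 mo = €10,615.50
Interest: €50,550.00 × ((1 + 0.0055)^12 − 1) = €50,550.00 × 0.0680336… = €3,439.0964…
Total = €50,550.00 + €21,989.2500 + €3,439.0964… = €75,978.35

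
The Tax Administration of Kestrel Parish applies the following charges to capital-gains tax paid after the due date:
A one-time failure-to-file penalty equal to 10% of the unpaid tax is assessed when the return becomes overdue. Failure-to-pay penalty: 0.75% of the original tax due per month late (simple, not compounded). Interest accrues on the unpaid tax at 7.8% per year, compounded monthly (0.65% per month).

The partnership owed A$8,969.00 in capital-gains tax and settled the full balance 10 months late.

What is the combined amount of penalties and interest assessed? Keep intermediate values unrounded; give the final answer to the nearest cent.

Failure-to-file penalty: 10% × A$8,969.00 = A$896.90
Failure-to-pay penalty = 0.75% × A$8,969.00 × 10 mo = A$672.68…
Interest: A$8,969.00 × ((1 + 0.0065)^10 − 1) = A$8,969.00 × 0.0669346… = A$600.3363…
Penalties + interest = A$1,569.5750 + A$600.3363… = A$2,169.91

A$2,169.91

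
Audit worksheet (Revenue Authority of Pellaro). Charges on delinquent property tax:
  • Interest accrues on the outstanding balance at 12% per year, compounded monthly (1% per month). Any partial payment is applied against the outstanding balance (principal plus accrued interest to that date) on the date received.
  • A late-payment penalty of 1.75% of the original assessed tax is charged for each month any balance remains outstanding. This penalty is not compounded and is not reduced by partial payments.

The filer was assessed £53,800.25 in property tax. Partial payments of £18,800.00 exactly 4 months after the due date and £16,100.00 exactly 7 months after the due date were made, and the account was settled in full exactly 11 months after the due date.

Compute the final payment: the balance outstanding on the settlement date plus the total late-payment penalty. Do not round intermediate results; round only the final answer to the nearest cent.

£33,469.91

Balance at month 4: £53,800.2500 × (1 + 0.01)^4 = £55,984.7559…
After £18,800.00 payment: £55,984.7559… − £18,800.00 = £37,184.7559…
Balance at month 7: £37,184.7559… × (1 + 0.01)^3 = £38,311.4912…
After £16,100.00 payment: £38,311.4912… − £16,100.00 = £22,211.4912…
Balance at month 11: £22,211.4912… × (1 + 0.01)^4 = £23,113.3668…
Penalty: 11 × 1.75% × £53,800.25 = £10,356.55…
Final settlement = outstanding balance + penalty = £23,113.3668… + £10,356.55… = £33,469.91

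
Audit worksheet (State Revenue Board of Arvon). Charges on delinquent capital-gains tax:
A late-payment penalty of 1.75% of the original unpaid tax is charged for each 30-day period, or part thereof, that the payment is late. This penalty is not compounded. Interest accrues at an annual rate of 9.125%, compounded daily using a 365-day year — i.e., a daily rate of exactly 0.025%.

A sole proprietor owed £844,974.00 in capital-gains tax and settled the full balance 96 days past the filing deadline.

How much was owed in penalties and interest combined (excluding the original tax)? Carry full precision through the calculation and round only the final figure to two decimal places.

£79,670.27

Penalty periods: ⌈96/30⌉ = 4; penalty = 4 × 1.75% × £844,974.00 = £59,148.18
Interest: £844,974.00 × ((1 + 0.00025)^96 − 1) = £844,974.00 × 0.02428725… = £20,522.0910…
Penalties + interest = £59,148.1800 + £20,522.0910… = £79,670.27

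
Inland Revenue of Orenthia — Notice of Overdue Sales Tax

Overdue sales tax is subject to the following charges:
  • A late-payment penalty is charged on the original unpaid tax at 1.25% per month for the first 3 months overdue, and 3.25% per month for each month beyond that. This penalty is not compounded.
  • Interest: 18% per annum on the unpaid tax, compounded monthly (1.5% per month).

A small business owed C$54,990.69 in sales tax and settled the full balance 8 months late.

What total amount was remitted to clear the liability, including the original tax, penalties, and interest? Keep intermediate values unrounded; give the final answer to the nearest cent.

C$72,944.74

Penalty, months 1–3: 3 × 1.25% × C$54,990.69 = C$2,062.15…
Penalty, months 4–8: 5 × 3.25% × C$54,990.69 = C$8,935.99…
Interest: C$54,990.69 × ((1 + 0.015)^8 − 1) = C$54,990.69 × 0.1264926… = C$6,955.9146…
Total = C$54,990.69 + C$10,998.1380 + C$6,955.9146… = C$72,944.74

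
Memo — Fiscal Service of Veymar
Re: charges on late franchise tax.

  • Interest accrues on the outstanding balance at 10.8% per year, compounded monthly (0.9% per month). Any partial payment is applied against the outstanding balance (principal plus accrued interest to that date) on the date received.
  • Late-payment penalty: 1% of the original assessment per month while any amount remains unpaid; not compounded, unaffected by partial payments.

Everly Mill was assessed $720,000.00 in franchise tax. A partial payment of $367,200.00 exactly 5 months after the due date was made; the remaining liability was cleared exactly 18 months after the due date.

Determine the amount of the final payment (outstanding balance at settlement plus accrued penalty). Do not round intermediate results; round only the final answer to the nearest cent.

$563,045.41

Balance at month 5: $720,000.0000 × (1 + 0.009)^5 = $752,988.4725…
After $367,200.00 payment: $752,988.4725… − $367,200.00 = $385,788.4725…
Balance at month 18: $385,788.4725… × (1 + 0.009)^13 = $433,445.4093…
Penalty: 18 × 1% × $720,000.00 = $129,600.00
Final settlement = outstanding balance + penalty = $433,445.4093… + $129,600.00 = $563,045.41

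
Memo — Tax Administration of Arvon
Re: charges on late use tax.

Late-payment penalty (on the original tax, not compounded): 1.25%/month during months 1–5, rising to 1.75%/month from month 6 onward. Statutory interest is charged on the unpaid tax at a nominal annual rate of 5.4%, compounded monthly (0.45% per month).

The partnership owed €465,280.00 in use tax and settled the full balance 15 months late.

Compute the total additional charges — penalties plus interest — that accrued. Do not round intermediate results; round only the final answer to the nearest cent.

Penalty, months 1–5: 5 × 1.25% × €465,280.00 = €29,080.00
Penalty, months 6–15: 10 × 1.75% × €465,280.00 = €81,424.00
Interest: €465,280.00 × ((1 + 0.0045)^15 − 1) = €465,280.00 × 0.0696683… = €32,415.2560…
Penalties + interest = €110,504.0000 + €32,415.2560… = €142,919.26

€142,919.26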